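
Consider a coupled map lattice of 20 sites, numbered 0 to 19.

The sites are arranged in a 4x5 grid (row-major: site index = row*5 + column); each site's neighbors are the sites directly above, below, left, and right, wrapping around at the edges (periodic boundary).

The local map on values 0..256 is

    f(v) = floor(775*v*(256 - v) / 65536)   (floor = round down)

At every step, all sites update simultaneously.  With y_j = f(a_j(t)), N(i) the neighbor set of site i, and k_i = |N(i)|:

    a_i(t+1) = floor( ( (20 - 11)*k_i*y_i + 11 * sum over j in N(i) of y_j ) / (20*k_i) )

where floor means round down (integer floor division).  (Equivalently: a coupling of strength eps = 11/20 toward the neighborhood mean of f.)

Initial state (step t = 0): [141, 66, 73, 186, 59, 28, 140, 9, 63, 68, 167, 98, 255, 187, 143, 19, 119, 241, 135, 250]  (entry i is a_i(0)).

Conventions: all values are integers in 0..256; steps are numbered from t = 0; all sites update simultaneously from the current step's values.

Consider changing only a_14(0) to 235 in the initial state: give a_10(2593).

Simulating step by step:
t=0: [141, 66, 73, 186, 59, 28, 140, 9, 63, 68, 167, 98, 255, 187, 235, 19, 119, 241, 135, 250]
t=1: [142, 167, 121, 155, 132, 131, 145, 79, 130, 124, 129, 159, 56, 122, 94, 102, 144, 93, 136, 68]
t=2: [188, 183, 183, 189, 185, 192, 183, 171, 188, 191, 188, 178, 158, 182, 181, 182, 184, 177, 183, 171]
t=3: [152, 156, 158, 152, 154, 148, 158, 166, 153, 149, 154, 162, 172, 161, 158, 158, 158, 164, 159, 163]
t=4: [185, 183, 181, 184, 184, 187, 182, 178, 184, 186, 184, 180, 174, 180, 183, 183, 182, 178, 181, 181]
t=5: [155, 157, 160, 157, 156, 154, 158, 162, 157, 154, 156, 160, 164, 160, 157, 157, 159, 162, 160, 158]
t=6: [184, 182, 181, 182, 184, 184, 182, 180, 182, 184, 183, 181, 179, 181, 183, 183, 181, 180, 181, 182]
t=7: [156, 158, 160, 158, 156, 156, 159, 160, 159, 156, 157, 159, 161, 159, 157, 157, 159, 160, 159, 158]
t=8: [183, 182, 181, 182, 183, 183, 182, 181, 182, 183, 183, 181, 180, 181, 183, 183, 182, 181, 182, 183]
t=9: [157, 158, 159, 158, 157, 157, 159, 159, 159, 157, 157, 159, 160, 159, 157, 157, 159, 159, 159, 157]
t=10: [183, 182, 182, 182, 183, 182, 182, 181, 182, 182, 182, 182, 181, 182, 182, 182, 182, 181, 182, 182]
t=11: [157, 158, 159, 158, 157, 158, 159, 159, 159, 158, 159, 159, 159, 159, 159, 158, 159, 159, 159, 158]
t=12: [183, 182, 182, 182, 183, 182, 182, 182, 182, 182, 182, 182, 182, 182, 182, 182, 182, 182, 182, 182]
t=13: [157, 158, 159, 158, 157, 158, 159, 159, 159, 158, 159, 159, 159, 159, 159, 158, 159, 159, 159, 158]

Answer: a_10(2593) = 159
Key observation: The state at step 11, [157, 158, 159, 158, 157, 158, 159, 159, 159, 158, 159, 159, 159, 159, 159, 158, 159, 159, 159, 158], reappears at step 13: the system is in a cycle of period 2 from step 11 on.  Therefore the state at step 2593 equals the state at step 11 + ((2593 - 11) mod 2) = 11, which is [157, 158, 159, 158, 157, 158, 159, 159, 159, 158, 159, 159, 159, 159, 159, 158, 159, 159, 159, 158].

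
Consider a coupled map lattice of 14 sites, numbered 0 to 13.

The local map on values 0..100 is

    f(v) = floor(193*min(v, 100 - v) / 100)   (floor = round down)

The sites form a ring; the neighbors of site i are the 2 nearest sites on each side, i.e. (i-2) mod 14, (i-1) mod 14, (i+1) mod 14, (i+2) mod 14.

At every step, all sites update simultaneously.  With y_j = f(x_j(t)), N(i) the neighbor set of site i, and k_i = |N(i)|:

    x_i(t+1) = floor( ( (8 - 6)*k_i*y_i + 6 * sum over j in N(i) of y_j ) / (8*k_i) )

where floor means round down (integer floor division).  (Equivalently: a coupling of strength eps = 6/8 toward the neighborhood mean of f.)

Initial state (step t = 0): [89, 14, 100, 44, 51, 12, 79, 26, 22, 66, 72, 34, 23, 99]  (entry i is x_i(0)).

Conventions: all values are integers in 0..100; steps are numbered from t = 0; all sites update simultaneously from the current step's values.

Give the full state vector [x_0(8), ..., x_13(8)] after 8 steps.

Simulating step by step:
t=0: [89, 14, 100, 44, 51, 12, 79, 26, 22, 66, 72, 34, 23, 99]
t=1: [18, 26, 42, 48, 51, 56, 49, 44, 49, 55, 54, 47, 37, 29]
t=2: [56, 61, 70, 80, 89, 89, 90, 88, 89, 88, 85, 78, 67, 59]
t=3: [72, 67, 55, 42, 30, 24, 20, 21, 22, 27, 34, 46, 59, 69]
t=4: [67, 68, 69, 67, 61, 52, 44, 43, 47, 57, 65, 69, 69, 68]
t=5: [60, 61, 63, 69, 74, 80, 84, 85, 81, 76, 71, 65, 61, 60]
t=6: [75, 72, 66, 58, 49, 40, 36, 35, 38, 46, 55, 64, 70, 74]
t=7: [54, 59, 68, 74, 78, 77, 75, 74, 76, 77, 75, 69, 61, 55]
t=8: [78, 73, 63, 54, 48, 46, 46, 46, 47, 49, 54, 62, 71, 77]

Answer: [78, 73, 63, 54, 48, 46, 46, 46, 47, 49, 54, 62, 71, 77]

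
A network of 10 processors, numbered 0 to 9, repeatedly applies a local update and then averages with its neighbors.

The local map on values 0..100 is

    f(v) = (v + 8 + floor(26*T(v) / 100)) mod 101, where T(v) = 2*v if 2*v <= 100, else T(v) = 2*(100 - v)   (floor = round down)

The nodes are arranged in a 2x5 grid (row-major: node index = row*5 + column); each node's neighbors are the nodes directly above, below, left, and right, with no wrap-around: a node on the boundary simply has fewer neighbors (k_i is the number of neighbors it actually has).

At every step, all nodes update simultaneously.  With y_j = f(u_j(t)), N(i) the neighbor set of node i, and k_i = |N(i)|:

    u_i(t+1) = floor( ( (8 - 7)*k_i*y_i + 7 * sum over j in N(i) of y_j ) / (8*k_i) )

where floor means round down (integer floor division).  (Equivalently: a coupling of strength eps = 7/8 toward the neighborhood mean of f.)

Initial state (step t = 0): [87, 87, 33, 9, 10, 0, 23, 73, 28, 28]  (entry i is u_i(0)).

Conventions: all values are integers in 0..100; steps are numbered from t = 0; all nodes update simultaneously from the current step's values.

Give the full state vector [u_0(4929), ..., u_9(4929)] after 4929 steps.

Simulating step by step:
t=0: [87, 87, 33, 9, 10, 0, 23, 73, 28, 28]
t=1: [3, 29, 41, 40, 33, 19, 35, 55, 54, 38]
t=2: [40, 48, 68, 70, 65, 36, 58, 73, 74, 70]
t=3: [70, 82, 89, 92, 92, 75, 80, 91, 93, 93]
t=4: [96, 68, 30, 2, 3, 95, 69, 30, 2, 3]
t=5: [42, 55, 52, 23, 11, 43, 55, 52, 23, 11]
t=6: [78, 81, 72, 49, 31, 77, 81, 72, 49, 31]
t=7: [97, 96, 91, 77, 66, 97, 96, 91, 77, 66]
t=8: [5, 4, 30, 67, 93, 5, 4, 30, 67, 93]
t=9: [14, 25, 53, 54, 41, 14, 25, 53, 54, 41]
t=10: [36, 52, 73, 80, 76, 36, 52, 73, 80, 76]
t=11: [71, 80, 92, 96, 96, 71, 80, 92, 96, 96]
t=12: [95, 69, 31, 4, 5, 95, 69, 31, 4, 5]
t=13: [42, 55, 54, 26, 14, 42, 55, 54, 26, 14]
t=14: [77, 81, 74, 52, 36, 77, 81, 74, 52, 36]
t=15: [96, 96, 92, 80, 71, 96, 96, 92, 80, 71]
t=16: [5, 4, 31, 69, 95, 5, 4, 31, 69, 95]
t=17: [14, 26, 54, 55, 42, 14, 26, 54, 55, 42]
t=18: [36, 52, 74, 81, 77, 36, 52, 74, 81, 77]
t=19: [71, 80, 92, 96, 96, 71, 80, 92, 96, 96]

Answer: [14, 26, 54, 55, 42, 14, 26, 54, 55, 42]
Key observation: The state at step 11, [71, 80, 92, 96, 96, 71, 80, 92, 96, 96], reappears at step 19: the system is in a cycle of period 8 from step 11 on.  Therefore the state at step 4929 equals the state at step 11 + ((4929 - 11) mod 8) = 17, which is [14, 26, 54, 55, 42, 14, 26, 54, 55, 42].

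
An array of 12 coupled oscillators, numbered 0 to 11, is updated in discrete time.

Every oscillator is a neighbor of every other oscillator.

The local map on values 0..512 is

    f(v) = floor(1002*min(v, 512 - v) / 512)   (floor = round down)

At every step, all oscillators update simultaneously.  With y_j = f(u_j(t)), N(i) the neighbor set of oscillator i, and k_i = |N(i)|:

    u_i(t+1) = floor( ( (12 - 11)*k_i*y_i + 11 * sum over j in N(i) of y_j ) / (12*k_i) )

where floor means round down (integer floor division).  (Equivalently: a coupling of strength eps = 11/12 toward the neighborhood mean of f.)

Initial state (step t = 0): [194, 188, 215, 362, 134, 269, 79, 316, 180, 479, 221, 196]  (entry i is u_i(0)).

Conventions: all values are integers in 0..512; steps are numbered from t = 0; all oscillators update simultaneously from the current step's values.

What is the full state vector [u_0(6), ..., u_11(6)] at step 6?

Answer: [409, 409, 409, 409, 409, 409, 409, 409, 409, 409, 409, 409]

Derivation:
t=0: [194, 188, 215, 362, 134, 269, 79, 316, 180, 479, 221, 196]
t=1: [330, 330, 330, 330, 330, 330, 330, 330, 330, 330, 330, 330]
t=2: [356, 356, 356, 356, 356, 356, 356, 356, 356, 356, 356, 356]
t=3: [305, 305, 305, 305, 305, 305, 305, 305, 305, 305, 305, 305]
t=4: [405, 405, 405, 405, 405, 405, 405, 405, 405, 405, 405, 405]
t=5: [209, 209, 209, 209, 209, 209, 209, 209, 209, 209, 209, 209]
t=6: [409, 409, 409, 409, 409, 409, 409, 409, 409, 409, 409, 409]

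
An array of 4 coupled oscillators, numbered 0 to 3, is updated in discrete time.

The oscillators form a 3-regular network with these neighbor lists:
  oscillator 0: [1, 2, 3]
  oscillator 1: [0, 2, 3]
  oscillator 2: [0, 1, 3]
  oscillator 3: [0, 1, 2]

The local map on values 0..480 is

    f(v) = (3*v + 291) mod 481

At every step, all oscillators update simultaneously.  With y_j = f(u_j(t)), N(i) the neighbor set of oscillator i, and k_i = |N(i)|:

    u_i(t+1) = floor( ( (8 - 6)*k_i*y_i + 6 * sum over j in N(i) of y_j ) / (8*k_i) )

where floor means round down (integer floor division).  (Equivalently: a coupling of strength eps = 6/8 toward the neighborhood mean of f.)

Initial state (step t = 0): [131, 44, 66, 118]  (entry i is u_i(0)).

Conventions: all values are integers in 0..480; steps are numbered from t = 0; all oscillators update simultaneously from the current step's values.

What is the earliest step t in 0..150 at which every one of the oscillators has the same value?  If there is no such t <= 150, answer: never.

Simulating step by step:
t=0: [131, 44, 66, 118]  (not all equal)
t=1: [199, 199, 199, 199]  (all equal)

Answer: 1
Key observation: Synchronization is absorbing here: once all oscillators are equal they stay equal, and step 1 is the first all-equal step.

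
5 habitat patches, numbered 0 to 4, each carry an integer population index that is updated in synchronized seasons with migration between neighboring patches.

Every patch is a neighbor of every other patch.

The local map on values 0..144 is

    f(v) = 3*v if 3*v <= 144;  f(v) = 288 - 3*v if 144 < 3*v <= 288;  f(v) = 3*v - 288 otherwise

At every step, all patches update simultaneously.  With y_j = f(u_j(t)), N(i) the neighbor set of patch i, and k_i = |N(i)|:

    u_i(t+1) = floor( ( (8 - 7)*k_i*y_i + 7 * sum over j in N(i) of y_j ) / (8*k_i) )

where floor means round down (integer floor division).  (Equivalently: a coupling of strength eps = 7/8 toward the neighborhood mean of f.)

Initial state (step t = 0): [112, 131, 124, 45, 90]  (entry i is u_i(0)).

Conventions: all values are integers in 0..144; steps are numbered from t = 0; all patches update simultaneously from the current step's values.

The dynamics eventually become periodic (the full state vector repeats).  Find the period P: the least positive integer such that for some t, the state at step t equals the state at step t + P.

Simulating step by step:
t=0: [112, 131, 124, 45, 90]
t=1: [80, 75, 77, 72, 83]
t=2: [56, 55, 55, 54, 57]
t=3: [121, 121, 121, 121, 122]
t=4: [75, 75, 75, 75, 75]
t=5: [63, 63, 63, 63, 63]
t=6: [99, 99, 99, 99, 99]
t=7: [9, 9, 9, 9, 9]
t=8: [27, 27, 27, 27, 27]
t=9: [81, 81, 81, 81, 81]
t=10: [45, 45, 45, 45, 45]
t=11: [135, 135, 135, 135, 135]
t=12: [117, 117, 117, 117, 117]
t=13: [63, 63, 63, 63, 63]

Answer: 8
Key observation: The state at step 5, [63, 63, 63, 63, 63], reappears at step 13 — and no state repeats earlier — so the cycle the system enters has period 8.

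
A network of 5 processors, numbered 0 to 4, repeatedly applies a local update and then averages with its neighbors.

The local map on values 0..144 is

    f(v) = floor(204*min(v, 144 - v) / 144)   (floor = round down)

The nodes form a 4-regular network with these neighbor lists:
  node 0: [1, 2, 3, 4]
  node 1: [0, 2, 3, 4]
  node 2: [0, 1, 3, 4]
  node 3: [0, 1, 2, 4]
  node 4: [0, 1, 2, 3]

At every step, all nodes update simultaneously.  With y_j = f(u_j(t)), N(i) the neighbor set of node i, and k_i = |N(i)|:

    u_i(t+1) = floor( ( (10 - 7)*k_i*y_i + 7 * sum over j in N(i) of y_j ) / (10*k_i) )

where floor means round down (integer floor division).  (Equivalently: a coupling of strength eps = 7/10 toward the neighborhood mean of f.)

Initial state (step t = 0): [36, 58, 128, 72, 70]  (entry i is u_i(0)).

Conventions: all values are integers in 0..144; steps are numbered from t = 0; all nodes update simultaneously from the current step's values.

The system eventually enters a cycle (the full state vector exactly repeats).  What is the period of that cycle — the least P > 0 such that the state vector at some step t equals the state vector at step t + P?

Simulating step by step:
t=0: [36, 58, 128, 72, 70]
t=1: [68, 72, 65, 75, 74]
t=2: [97, 97, 96, 97, 97]
t=3: [66, 66, 66, 66, 66]
t=4: [93, 93, 93, 93, 93]
t=5: [72, 72, 72, 72, 72]
t=6: [102, 102, 102, 102, 102]
t=7: [59, 59, 59, 59, 59]
t=8: [83, 83, 83, 83, 83]
t=9: [86, 86, 86, 86, 86]
t=10: [82, 82, 82, 82, 82]
t=11: [87, 87, 87, 87, 87]
t=12: [80, 80, 80, 80, 80]
t=13: [90, 90, 90, 90, 90]
t=14: [76, 76, 76, 76, 76]
t=15: [96, 96, 96, 96, 96]
t=16: [68, 68, 68, 68, 68]
t=17: [96, 96, 96, 96, 96]

Answer: 2
Key observation: The state at step 15, [96, 96, 96, 96, 96], reappears at step 17 — and no state repeats earlier — so the cycle the system enters has period 2.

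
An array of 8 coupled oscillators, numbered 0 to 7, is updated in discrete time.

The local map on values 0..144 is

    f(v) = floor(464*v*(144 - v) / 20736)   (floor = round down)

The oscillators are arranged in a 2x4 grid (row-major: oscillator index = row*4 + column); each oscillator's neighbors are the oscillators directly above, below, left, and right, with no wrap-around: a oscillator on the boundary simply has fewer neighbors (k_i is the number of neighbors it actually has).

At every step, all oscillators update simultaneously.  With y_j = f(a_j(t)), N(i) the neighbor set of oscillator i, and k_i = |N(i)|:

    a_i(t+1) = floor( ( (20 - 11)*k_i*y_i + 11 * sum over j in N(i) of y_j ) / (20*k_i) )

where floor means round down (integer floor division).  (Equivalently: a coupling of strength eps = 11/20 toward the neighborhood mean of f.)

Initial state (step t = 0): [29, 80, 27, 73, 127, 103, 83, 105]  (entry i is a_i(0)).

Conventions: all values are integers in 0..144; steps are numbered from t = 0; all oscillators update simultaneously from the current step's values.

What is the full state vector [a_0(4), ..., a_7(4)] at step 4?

Answer: [112, 109, 106, 103, 112, 109, 105, 103]

Derivation:
t=0: [29, 80, 27, 73, 127, 103, 83, 105]
t=1: [77, 94, 94, 96, 67, 92, 97, 103]
t=2: [112, 107, 104, 101, 112, 107, 102, 98]
t=3: [82, 87, 93, 96, 82, 87, 94, 97]
t=4: [112, 109, 106, 103, 112, 109, 105, 103]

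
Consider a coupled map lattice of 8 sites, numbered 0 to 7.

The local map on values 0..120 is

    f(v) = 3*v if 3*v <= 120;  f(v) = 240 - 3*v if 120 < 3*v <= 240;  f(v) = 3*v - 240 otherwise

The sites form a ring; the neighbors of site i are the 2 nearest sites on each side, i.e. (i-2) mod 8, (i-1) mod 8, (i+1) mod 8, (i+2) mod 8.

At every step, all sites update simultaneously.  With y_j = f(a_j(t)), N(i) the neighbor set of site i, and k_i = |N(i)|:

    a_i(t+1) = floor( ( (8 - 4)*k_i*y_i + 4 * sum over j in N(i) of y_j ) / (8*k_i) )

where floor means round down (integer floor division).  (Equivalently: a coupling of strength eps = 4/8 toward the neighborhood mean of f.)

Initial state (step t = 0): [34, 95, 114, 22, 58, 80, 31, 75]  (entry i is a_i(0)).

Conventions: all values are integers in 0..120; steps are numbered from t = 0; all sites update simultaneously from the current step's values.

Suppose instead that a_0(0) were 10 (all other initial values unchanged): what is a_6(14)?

Simulating step by step:
t=0: [10, 95, 114, 22, 58, 80, 31, 75]
t=1: [46, 49, 76, 59, 65, 30, 60, 28]
t=2: [82, 79, 43, 61, 50, 76, 70, 85]
t=3: [22, 25, 75, 55, 71, 30, 30, 13]
t=4: [60, 61, 37, 63, 47, 73, 72, 59]
t=5: [61, 64, 88, 61, 75, 40, 42, 51]
t=6: [62, 52, 34, 54, 46, 94, 91, 85]
t=7: [56, 73, 90, 80, 82, 49, 43, 34]
t=8: [69, 36, 27, 18, 32, 73, 89, 88]
t=9: [46, 78, 76, 65, 70, 35, 35, 35]
t=10: [79, 36, 28, 41, 48, 88, 95, 92]
t=11: [35, 84, 82, 97, 81, 48, 42, 40]
t=12: [84, 41, 24, 40, 34, 84, 97, 100]
t=13: [43, 91, 79, 97, 82, 47, 48, 54]
t=14: [81, 46, 26, 43, 34, 78, 84, 81]

Answer: a_6(14) = 84
Key observation: This trace re-runs the system from the modified initial state.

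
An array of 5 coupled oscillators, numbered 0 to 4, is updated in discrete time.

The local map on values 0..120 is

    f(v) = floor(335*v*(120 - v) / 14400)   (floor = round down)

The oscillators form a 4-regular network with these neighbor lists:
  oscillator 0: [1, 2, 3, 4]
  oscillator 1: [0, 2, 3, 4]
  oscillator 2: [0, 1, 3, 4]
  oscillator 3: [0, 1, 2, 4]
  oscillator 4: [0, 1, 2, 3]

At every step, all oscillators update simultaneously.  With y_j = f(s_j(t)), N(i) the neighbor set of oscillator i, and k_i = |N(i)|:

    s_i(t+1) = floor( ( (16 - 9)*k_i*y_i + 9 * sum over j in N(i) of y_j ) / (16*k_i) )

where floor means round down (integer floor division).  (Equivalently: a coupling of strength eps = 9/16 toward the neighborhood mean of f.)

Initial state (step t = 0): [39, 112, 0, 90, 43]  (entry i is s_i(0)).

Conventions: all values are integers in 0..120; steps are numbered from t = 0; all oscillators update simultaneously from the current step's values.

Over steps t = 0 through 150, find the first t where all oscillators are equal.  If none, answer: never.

Simulating step by step:
t=0: [39, 112, 0, 90, 43]  (not all equal)
t=1: [54, 38, 32, 51, 55]  (not all equal)
t=2: [78, 75, 73, 77, 78]  (not all equal)
t=3: [76, 77, 77, 77, 76]  (not all equal)
t=4: [77, 77, 77, 77, 77]  (all equal)

Answer: 4
Key observation: Synchronization is absorbing here: once all oscillators are equal they stay equal, and step 4 is the first all-equal step.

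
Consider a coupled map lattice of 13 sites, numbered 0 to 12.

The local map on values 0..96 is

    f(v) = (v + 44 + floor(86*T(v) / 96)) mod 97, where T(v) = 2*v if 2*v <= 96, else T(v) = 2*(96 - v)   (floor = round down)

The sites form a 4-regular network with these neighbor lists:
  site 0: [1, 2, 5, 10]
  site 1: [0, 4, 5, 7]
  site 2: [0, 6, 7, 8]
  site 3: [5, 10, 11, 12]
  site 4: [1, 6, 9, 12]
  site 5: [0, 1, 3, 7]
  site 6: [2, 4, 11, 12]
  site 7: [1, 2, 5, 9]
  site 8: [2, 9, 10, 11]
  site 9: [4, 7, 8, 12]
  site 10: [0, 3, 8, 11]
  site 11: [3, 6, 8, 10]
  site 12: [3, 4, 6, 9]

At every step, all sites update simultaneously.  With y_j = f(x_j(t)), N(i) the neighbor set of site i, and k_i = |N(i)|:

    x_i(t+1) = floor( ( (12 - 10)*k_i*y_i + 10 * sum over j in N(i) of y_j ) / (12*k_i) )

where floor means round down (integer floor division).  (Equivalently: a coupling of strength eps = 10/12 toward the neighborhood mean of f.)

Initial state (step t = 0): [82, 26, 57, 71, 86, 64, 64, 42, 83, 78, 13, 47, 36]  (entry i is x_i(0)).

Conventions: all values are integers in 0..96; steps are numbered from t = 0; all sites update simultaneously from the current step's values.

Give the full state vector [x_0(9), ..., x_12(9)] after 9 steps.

Answer: [65, 65, 65, 65, 65, 65, 65, 65, 65, 65, 65, 65, 65]

Derivation:
t=0: [82, 26, 57, 71, 86, 64, 64, 42, 83, 78, 13, 47, 36]
t=1: [59, 52, 61, 67, 48, 52, 63, 55, 68, 54, 64, 67, 57]
t=2: [72, 76, 70, 69, 74, 73, 71, 75, 68, 73, 66, 66, 72]
t=3: [62, 60, 62, 63, 60, 60, 62, 60, 64, 61, 64, 64, 61]
t=4: [69, 70, 69, 69, 70, 70, 69, 70, 68, 70, 68, 68, 69]
t=5: [63, 63, 64, 64, 63, 63, 64, 63, 64, 63, 64, 64, 63]
t=6: [68, 69, 68, 68, 68, 68, 68, 68, 68, 68, 68, 68, 68]
t=7: [64, 64, 65, 65, 64, 64, 65, 64, 65, 65, 65, 65, 65]
t=8: [67, 68, 67, 67, 67, 67, 67, 67, 67, 67, 67, 67, 67]
t=9: [65, 65, 65, 65, 65, 65, 65, 65, 65, 65, 65, 65, 65]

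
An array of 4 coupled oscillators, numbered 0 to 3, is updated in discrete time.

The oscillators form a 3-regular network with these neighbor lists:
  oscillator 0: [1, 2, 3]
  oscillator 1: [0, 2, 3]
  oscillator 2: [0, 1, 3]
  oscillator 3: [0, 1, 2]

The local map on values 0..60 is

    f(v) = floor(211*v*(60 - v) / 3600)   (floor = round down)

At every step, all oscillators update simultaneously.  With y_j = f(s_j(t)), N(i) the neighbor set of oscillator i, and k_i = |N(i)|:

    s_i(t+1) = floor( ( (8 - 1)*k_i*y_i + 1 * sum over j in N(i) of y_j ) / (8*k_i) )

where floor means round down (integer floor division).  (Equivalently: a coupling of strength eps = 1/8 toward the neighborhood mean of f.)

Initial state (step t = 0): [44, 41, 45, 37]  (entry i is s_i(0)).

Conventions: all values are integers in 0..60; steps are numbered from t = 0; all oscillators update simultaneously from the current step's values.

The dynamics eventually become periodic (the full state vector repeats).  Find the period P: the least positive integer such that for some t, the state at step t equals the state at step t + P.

Answer: 2
Key observation: The state at step 23, [51, 51, 51, 51], reappears at step 25 — and no state repeats earlier — so the cycle the system enters has period 2.

Derivation:
t=0: [44, 41, 45, 37]
t=1: [41, 44, 39, 48]
t=2: [44, 41, 46, 34]
t=3: [41, 44, 38, 49]
t=4: [44, 41, 46, 32]
t=5: [41, 44, 38, 50]
t=6: [44, 40, 46, 30]
t=7: [41, 45, 38, 50]
t=8: [44, 39, 46, 30]
t=9: [41, 47, 38, 50]
t=10: [44, 35, 46, 30]
t=11: [41, 50, 38, 50]
t=12: [43, 30, 46, 30]
t=13: [42, 50, 38, 50]
t=14: [42, 30, 46, 30]
t=15: [44, 51, 38, 51]
t=16: [40, 27, 45, 27]
t=17: [46, 51, 40, 51]
t=18: [36, 27, 43, 27]
t=19: [49, 51, 43, 51]
t=20: [31, 26, 40, 26]
t=21: [51, 50, 46, 50]
t=22: [26, 29, 35, 29]
t=23: [51, 51, 51, 51]
t=24: [26, 26, 26, 26]
t=25: [51, 51, 51, 51]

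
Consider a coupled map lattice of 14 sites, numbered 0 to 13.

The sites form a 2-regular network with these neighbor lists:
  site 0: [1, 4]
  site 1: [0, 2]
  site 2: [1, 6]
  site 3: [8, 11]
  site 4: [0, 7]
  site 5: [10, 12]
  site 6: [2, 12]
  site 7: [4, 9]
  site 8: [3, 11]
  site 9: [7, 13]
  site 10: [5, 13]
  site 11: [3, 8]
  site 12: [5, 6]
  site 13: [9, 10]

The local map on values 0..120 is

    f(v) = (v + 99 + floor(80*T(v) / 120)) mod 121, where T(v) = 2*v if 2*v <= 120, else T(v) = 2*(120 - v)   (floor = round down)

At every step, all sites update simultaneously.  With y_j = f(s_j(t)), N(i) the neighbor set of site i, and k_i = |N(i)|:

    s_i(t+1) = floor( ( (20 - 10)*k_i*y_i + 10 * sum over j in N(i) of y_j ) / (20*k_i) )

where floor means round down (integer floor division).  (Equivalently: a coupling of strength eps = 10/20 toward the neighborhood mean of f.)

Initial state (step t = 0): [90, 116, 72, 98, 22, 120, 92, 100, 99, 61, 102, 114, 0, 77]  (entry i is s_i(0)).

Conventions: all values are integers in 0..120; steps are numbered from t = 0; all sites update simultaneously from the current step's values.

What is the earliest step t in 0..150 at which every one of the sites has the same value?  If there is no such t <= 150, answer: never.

Simulating step by step:
t=0: [90, 116, 72, 98, 22, 120, 92, 100, 99, 61, 102, 114, 0, 77]  (not all equal)
t=1: [86, 105, 108, 103, 67, 99, 106, 88, 103, 112, 104, 102, 100, 111]  (not all equal)
t=2: [109, 104, 102, 103, 111, 104, 102, 107, 103, 102, 103, 103, 103, 101]  (not all equal)
t=3: [101, 102, 103, 103, 101, 103, 103, 102, 103, 103, 103, 103, 103, 103]  (not all equal)
t=4: [104, 103, 103, 103, 104, 103, 103, 103, 103, 103, 103, 103, 103, 103]  (not all equal)
t=5: [103, 103, 103, 103, 103, 103, 103, 103, 103, 103, 103, 103, 103, 103]  (all equal)

Answer: 5
Key observation: Synchronization is absorbing here: once all sites are equal they stay equal, and step 5 is the first all-equal step.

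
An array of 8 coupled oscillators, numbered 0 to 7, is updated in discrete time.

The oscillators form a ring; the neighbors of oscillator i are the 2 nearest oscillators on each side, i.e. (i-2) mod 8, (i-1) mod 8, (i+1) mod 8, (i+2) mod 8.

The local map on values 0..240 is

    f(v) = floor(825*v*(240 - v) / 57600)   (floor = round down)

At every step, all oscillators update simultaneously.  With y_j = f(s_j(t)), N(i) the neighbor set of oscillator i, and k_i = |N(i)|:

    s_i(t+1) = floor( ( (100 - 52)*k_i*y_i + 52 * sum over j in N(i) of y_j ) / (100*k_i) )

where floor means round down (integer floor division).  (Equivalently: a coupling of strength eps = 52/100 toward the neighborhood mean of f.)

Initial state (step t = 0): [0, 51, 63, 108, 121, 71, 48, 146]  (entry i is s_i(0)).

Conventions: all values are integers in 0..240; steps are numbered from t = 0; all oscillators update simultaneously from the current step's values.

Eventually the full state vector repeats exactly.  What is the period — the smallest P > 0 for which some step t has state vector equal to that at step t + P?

Answer: 2
Key observation: The state at step 14, [203, 203, 203, 203, 203, 203, 203, 203], reappears at step 16 — and no state repeats earlier — so the cycle the system enters has period 2.

Derivation:
t=0: [0, 51, 63, 108, 121, 71, 48, 146]
t=1: [81, 138, 147, 185, 185, 178, 137, 151]
t=2: [191, 189, 181, 160, 160, 164, 185, 189]
t=3: [138, 145, 155, 172, 173, 169, 151, 143]
t=4: [197, 192, 185, 174, 173, 176, 187, 193]
t=5: [129, 136, 145, 157, 159, 155, 142, 134]
t=6: [202, 199, 195, 189, 188, 190, 196, 200]
t=7: [114, 118, 125, 133, 135, 132, 123, 117]
t=8: [205, 205, 204, 203, 203, 204, 205, 205]
t=9: [102, 103, 104, 105, 105, 104, 103, 102]
t=10: [201, 201, 202, 202, 202, 202, 201, 201]
t=11: [111, 111, 109, 109, 109, 109, 111, 111]
t=12: [204, 204, 204, 204, 204, 204, 204, 204]
t=13: [105, 105, 105, 105, 105, 105, 105, 105]
t=14: [203, 203, 203, 203, 203, 203, 203, 203]
t=15: [107, 107, 107, 107, 107, 107, 107, 107]
t=16: [203, 203, 203, 203, 203, 203, 203, 203]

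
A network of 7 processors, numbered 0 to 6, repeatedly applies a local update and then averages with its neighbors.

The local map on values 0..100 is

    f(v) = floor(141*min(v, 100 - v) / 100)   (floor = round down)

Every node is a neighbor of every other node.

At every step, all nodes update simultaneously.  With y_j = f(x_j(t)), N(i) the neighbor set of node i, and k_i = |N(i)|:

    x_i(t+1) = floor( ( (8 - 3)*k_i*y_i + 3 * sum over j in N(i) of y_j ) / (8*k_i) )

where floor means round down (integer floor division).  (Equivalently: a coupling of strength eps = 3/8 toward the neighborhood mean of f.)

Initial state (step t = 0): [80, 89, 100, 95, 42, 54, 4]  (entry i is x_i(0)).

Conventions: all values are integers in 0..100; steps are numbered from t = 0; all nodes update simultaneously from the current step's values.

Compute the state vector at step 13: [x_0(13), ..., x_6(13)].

Simulating step by step:
t=0: [80, 89, 100, 95, 42, 54, 4]
t=1: [26, 19, 11, 15, 44, 47, 13]
t=2: [35, 29, 23, 27, 50, 52, 25]
t=3: [48, 43, 38, 42, 60, 58, 40]
t=4: [63, 59, 55, 58, 57, 58, 57]
t=5: [54, 57, 61, 58, 59, 58, 59]
t=6: [61, 59, 56, 58, 57, 58, 57]
t=7: [56, 57, 60, 58, 59, 58, 59]
t=8: [60, 59, 57, 58, 57, 58, 57]
t=9: [57, 57, 59, 58, 59, 58, 59]
t=10: [59, 59, 57, 58, 57, 58, 57]
t=11: [57, 57, 59, 58, 59, 58, 59]
t=12: [59, 59, 57, 58, 57, 58, 57]
t=13: [57, 57, 59, 58, 59, 58, 59]

Answer: [57, 57, 59, 58, 59, 58, 59]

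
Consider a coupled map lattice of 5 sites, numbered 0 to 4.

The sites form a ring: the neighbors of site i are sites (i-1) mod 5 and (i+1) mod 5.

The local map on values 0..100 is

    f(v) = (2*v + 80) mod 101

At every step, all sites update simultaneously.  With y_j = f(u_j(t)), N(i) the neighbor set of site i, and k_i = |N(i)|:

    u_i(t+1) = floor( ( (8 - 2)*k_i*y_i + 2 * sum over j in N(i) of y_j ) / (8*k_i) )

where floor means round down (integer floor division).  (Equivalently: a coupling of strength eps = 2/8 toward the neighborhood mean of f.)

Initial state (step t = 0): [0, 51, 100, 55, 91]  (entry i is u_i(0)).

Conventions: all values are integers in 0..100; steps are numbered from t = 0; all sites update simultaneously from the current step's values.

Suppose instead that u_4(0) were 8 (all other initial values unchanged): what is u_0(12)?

Simulating step by step:
t=0: [0, 51, 100, 55, 8]
t=1: [82, 80, 79, 88, 93]
t=2: [44, 38, 38, 53, 60]
t=3: [69, 56, 58, 83, 93]
t=4: [31, 82, 88, 52, 55]
t=5: [47, 43, 56, 80, 82]
t=6: [68, 69, 81, 45, 45]
t=7: [21, 18, 40, 65, 62]
t=8: [17, 21, 47, 13, 5]
t=9: [23, 26, 58, 24, 69]
t=10: [24, 38, 78, 34, 18]
t=11: [29, 48, 38, 41, 20]
t=12: [39, 67, 58, 55, 26]

Answer: u_0(12) = 39
Key observation: This trace re-runs the system from the modified initial state.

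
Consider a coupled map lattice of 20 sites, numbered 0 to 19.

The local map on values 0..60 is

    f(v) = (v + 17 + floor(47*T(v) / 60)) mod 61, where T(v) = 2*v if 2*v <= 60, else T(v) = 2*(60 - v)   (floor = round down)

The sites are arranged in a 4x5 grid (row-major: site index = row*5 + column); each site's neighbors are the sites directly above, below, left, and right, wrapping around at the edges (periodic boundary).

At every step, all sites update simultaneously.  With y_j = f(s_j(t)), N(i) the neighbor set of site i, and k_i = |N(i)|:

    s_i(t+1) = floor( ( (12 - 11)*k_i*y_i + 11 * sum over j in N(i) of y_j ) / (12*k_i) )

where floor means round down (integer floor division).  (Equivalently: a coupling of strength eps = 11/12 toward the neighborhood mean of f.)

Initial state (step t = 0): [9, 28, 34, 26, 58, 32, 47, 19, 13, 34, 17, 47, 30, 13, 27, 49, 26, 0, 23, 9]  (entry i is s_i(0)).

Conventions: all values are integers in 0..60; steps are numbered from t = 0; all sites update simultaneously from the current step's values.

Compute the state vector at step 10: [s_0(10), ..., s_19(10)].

Simulating step by step:
t=0: [9, 28, 34, 26, 58, 32, 47, 19, 13, 34, 17, 47, 30, 13, 27, 49, 26, 0, 23, 9]
t=1: [25, 28, 18, 27, 31, 37, 21, 31, 28, 30, 28, 33, 24, 32, 43, 38, 22, 24, 30, 21]
t=2: [28, 12, 23, 23, 22, 22, 28, 15, 29, 28, 28, 17, 26, 25, 25, 17, 24, 16, 21, 27]
t=3: [32, 23, 41, 16, 22, 25, 42, 26, 29, 19, 37, 26, 46, 20, 24, 27, 52, 19, 27, 25]
t=4: [19, 24, 24, 26, 26, 22, 20, 25, 23, 18, 21, 24, 14, 22, 15, 25, 16, 21, 22, 19]
t=5: [16, 21, 17, 16, 9, 6, 15, 22, 14, 24, 24, 30, 17, 31, 10, 18, 19, 32, 11, 25]
t=6: [23, 41, 30, 49, 38, 36, 24, 53, 31, 39, 26, 33, 29, 48, 23, 22, 17, 41, 36, 31]
t=7: [23, 30, 24, 29, 24, 20, 25, 27, 23, 26, 21, 32, 24, 26, 24, 30, 26, 37, 25, 21]
t=8: [21, 19, 28, 18, 18, 15, 23, 17, 23, 14, 20, 18, 25, 17, 15, 15, 30, 19, 22, 20]
t=9: [27, 19, 18, 13, 16, 23, 28, 22, 41, 33, 38, 17, 30, 28, 33, 17, 17, 21, 17, 29]
t=10: [33, 26, 17, 37, 36, 26, 23, 21, 29, 32, 40, 38, 27, 36, 29, 37, 35, 36, 31, 50]

Answer: [33, 26, 17, 37, 36, 26, 23, 21, 29, 32, 40, 38, 27, 36, 29, 37, 35, 36, 31, 50]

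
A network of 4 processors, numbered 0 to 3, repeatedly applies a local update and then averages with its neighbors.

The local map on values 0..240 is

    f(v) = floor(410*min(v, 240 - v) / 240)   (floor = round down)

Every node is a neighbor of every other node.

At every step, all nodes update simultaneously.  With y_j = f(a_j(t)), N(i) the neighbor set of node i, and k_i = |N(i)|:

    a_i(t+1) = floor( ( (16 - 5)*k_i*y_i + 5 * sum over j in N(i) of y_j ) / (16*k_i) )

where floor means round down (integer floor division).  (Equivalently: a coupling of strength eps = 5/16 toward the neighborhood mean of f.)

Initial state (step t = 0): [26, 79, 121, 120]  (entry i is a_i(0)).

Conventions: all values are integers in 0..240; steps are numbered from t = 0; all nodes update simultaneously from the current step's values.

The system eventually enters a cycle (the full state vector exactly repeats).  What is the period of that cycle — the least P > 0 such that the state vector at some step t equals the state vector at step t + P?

Answer: 7
Key observation: The state at step 36, [169, 169, 169, 169], reappears at step 43 — and no state repeats earlier — so the cycle the system enters has period 7.

Derivation:
t=0: [26, 79, 121, 120]
t=1: [86, 139, 179, 180]
t=2: [139, 154, 115, 114]
t=3: [174, 158, 188, 186]
t=4: [110, 126, 96, 98]
t=5: [183, 187, 169, 171]
t=6: [100, 96, 114, 112]
t=7: [174, 170, 188, 186]
t=8: [108, 112, 94, 96]
t=9: [180, 184, 166, 168]
t=10: [105, 101, 119, 118]
t=11: [183, 178, 197, 195]
t=12: [93, 97, 79, 80]
t=13: [153, 158, 139, 141]
t=14: [151, 147, 165, 164]
t=15: [147, 151, 133, 134]
t=16: [162, 158, 176, 175]
t=17: [128, 133, 114, 116]
t=18: [191, 185, 192, 195]
t=19: [83, 89, 82, 79]
t=20: [141, 147, 140, 137]
t=21: [168, 162, 169, 172]
t=22: [123, 128, 121, 119]
t=23: [199, 194, 201, 201]
t=24: [70, 74, 67, 67]
t=25: [118, 122, 115, 115]
t=26: [199, 199, 197, 197]
t=27: [70, 70, 72, 72]
t=28: [119, 119, 122, 122]
t=29: [202, 202, 201, 201]
t=30: [64, 64, 65, 65]
t=31: [109, 109, 110, 110]
t=32: [186, 186, 186, 186]
t=33: [92, 92, 92, 92]
t=34: [157, 157, 157, 157]
t=35: [141, 141, 141, 141]
t=36: [169, 169, 169, 169]
t=37: [121, 121, 121, 121]
t=38: [203, 203, 203, 203]
t=39: [63, 63, 63, 63]
t=40: [107, 107, 107, 107]
t=41: [182, 182, 182, 182]
t=42: [99, 99, 99, 99]
t=43: [169, 169, 169, 169]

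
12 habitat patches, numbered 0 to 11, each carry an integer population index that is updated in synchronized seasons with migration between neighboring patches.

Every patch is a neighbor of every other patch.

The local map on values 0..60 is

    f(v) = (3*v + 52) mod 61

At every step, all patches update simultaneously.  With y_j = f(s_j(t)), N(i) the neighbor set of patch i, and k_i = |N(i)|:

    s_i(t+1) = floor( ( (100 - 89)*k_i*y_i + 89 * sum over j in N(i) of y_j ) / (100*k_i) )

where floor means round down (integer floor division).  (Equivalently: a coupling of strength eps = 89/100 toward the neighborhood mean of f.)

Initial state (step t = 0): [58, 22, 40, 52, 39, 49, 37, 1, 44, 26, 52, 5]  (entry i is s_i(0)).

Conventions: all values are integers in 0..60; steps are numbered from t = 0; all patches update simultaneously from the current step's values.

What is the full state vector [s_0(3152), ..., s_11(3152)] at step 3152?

Simulating step by step:
t=0: [58, 22, 40, 52, 39, 49, 37, 1, 44, 26, 52, 5]
t=1: [31, 31, 31, 30, 31, 30, 31, 31, 30, 30, 30, 30]
t=2: [21, 21, 21, 21, 21, 21, 21, 21, 21, 21, 21, 21]
t=3: [54, 54, 54, 54, 54, 54, 54, 54, 54, 54, 54, 54]
t=4: [31, 31, 31, 31, 31, 31, 31, 31, 31, 31, 31, 31]
t=5: [23, 23, 23, 23, 23, 23, 23, 23, 23, 23, 23, 23]
t=6: [60, 60, 60, 60, 60, 60, 60, 60, 60, 60, 60, 60]
t=7: [49, 49, 49, 49, 49, 49, 49, 49, 49, 49, 49, 49]
t=8: [16, 16, 16, 16, 16, 16, 16, 16, 16, 16, 16, 16]
t=9: [39, 39, 39, 39, 39, 39, 39, 39, 39, 39, 39, 39]
t=10: [47, 47, 47, 47, 47, 47, 47, 47, 47, 47, 47, 47]
t=11: [10, 10, 10, 10, 10, 10, 10, 10, 10, 10, 10, 10]
t=12: [21, 21, 21, 21, 21, 21, 21, 21, 21, 21, 21, 21]

Answer: [21, 21, 21, 21, 21, 21, 21, 21, 21, 21, 21, 21]
Key observation: The state at step 2, [21, 21, 21, 21, 21, 21, 21, 21, 21, 21, 21, 21], reappears at step 12: the system is in a cycle of period 10 from step 2 on.  Therefore the state at step 3152 equals the state at step 2 + ((3152 - 2) mod 10) = 2, which is [21, 21, 21, 21, 21, 21, 21, 21, 21, 21, 21, 21].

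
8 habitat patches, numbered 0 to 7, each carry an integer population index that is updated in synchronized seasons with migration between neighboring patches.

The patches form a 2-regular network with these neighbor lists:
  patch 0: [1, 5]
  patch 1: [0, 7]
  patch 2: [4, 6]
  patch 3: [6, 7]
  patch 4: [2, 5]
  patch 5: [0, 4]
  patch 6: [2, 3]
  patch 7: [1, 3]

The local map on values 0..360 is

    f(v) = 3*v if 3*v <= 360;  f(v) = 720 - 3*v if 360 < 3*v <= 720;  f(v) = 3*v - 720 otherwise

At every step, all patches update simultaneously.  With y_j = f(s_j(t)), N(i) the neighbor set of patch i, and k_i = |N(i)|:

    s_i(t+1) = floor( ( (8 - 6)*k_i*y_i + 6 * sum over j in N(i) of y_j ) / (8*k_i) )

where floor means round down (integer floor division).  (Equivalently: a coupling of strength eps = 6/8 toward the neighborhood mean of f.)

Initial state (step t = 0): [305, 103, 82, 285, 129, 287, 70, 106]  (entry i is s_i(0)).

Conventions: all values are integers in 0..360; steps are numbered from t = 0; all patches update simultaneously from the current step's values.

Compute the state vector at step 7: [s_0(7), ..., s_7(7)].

Answer: [192, 204, 237, 170, 213, 255, 152, 121]

Derivation:
t=0: [305, 103, 82, 285, 129, 287, 70, 106]
t=1: [217, 269, 265, 231, 228, 233, 195, 246]
t=2: [57, 54, 82, 64, 45, 44, 72, 47]
t=3: [153, 157, 193, 181, 175, 147, 218, 168]
t=4: [263, 241, 133, 150, 206, 240, 135, 213]
t=5: [18, 57, 236, 216, 145, 64, 300, 122]
t=6: [149, 195, 177, 218, 147, 175, 76, 179]
t=7: [192, 204, 237, 170, 213, 255, 152, 121]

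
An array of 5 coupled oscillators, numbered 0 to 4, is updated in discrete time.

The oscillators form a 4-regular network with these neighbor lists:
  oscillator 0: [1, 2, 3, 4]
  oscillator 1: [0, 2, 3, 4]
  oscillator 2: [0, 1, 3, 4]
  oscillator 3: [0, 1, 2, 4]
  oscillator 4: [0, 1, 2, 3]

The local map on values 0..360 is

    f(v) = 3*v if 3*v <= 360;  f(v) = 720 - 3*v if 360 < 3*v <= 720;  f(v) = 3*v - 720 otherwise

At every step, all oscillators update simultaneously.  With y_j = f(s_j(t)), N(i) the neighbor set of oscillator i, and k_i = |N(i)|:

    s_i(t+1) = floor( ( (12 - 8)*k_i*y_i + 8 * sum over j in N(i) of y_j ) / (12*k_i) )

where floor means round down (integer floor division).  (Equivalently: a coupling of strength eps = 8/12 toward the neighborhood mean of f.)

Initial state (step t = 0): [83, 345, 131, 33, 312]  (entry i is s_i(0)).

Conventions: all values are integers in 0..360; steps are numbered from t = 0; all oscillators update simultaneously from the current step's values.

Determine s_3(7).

Simulating step by step:
t=0: [83, 345, 131, 33, 312]
t=1: [242, 253, 255, 217, 237]
t=2: [29, 34, 35, 39, 29]
t=3: [97, 100, 100, 102, 97]
t=4: [296, 298, 298, 299, 296]
t=5: [171, 172, 172, 173, 171]
t=6: [205, 204, 204, 204, 205]
t=7: [106, 107, 107, 107, 106]

Answer: s_3(7) = 107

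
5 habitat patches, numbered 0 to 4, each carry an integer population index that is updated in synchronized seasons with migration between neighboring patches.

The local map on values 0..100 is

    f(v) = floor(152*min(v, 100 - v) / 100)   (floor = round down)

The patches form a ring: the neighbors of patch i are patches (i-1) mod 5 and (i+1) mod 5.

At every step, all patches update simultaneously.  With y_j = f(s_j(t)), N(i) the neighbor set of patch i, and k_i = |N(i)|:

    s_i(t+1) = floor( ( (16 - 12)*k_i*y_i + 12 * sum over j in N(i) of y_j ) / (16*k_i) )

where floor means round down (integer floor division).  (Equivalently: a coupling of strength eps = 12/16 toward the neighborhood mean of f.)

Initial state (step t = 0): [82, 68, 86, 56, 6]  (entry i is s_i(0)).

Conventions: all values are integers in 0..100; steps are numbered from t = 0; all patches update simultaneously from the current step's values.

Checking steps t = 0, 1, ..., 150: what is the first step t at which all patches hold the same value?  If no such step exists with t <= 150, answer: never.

Answer: 8
Key observation: Synchronization is absorbing here: once all patches are equal they stay equal, and step 8 is the first all-equal step.

Derivation:
t=0: [82, 68, 86, 56, 6]  (not all equal)
t=1: [28, 30, 48, 27, 37]  (not all equal)
t=2: [48, 54, 50, 58, 45]  (not all equal)
t=3: [69, 72, 68, 69, 67]  (not all equal)
t=4: [46, 46, 45, 48, 47]  (not all equal)
t=5: [69, 68, 69, 70, 70]  (not all equal)
t=6: [46, 47, 46, 45, 45]  (not all equal)
t=7: [69, 69, 69, 68, 68]  (not all equal)
t=8: [47, 47, 47, 47, 47]  (all equal)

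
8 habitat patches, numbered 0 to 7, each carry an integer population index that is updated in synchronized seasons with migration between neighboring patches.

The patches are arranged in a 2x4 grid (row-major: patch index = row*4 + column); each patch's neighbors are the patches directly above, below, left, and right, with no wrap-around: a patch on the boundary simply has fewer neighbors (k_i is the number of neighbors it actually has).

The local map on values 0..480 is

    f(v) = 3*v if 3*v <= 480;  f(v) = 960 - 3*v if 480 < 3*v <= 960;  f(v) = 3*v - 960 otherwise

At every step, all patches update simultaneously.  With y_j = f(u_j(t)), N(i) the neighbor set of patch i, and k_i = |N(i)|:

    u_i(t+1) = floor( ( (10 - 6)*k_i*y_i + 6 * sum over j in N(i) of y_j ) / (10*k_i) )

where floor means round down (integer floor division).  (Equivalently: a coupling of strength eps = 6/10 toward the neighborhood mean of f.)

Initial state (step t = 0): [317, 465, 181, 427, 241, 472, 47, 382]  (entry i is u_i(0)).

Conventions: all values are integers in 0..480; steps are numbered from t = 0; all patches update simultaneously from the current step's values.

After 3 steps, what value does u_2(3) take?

Simulating step by step:
t=0: [317, 465, 181, 427, 241, 472, 47, 382]
t=1: [205, 350, 346, 309, 234, 345, 268, 213]
t=2: [242, 135, 87, 132, 229, 130, 157, 185]
t=3: [297, 339, 358, 358, 296, 385, 399, 422]

Answer: u_2(3) = 358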